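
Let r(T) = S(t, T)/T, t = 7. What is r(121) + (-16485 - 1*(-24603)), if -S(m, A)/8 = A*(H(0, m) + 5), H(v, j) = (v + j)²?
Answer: 7686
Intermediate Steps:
H(v, j) = (j + v)²
S(m, A) = -8*A*(5 + m²) (S(m, A) = -8*A*((m + 0)² + 5) = -8*A*(m² + 5) = -8*A*(5 + m²))
r(T) = -432 (r(T) = (-8*T*(5 + 7²))/T = (-8*T*(5 + 49))/T = (-8*T*54)/T = (-432*T)/T = -432)
r(121) + (-16485 - 1*(-24603)) = -432 + (-16485 - 1*(-24603)) = -432 + (-16485 + 24603) = -432 + 8118 = 7686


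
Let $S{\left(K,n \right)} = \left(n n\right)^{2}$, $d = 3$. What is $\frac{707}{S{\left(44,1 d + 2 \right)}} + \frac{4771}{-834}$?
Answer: $- \frac{2392237}{521250} \approx -4.5894$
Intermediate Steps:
$S{\left(K,n \right)} = n^{4}$ ($S{\left(K,n \right)} = \left(n^{2}\right)^{2} = n^{4}$)
$\frac{707}{S{\left(44,1 d + 2 \right)}} + \frac{4771}{-834} = \frac{707}{\left(1 \cdot 3 + 2\right)^{4}} + \frac{4771}{-834} = \frac{707}{\left(3 + 2\right)^{4}} + 4771 \left(- \frac{1}{834}\right) = \frac{707}{5^{4}} - \frac{4771}{834} = \frac{707}{625} - \frac{4771}{834} = - \frac{2392237}{521250}$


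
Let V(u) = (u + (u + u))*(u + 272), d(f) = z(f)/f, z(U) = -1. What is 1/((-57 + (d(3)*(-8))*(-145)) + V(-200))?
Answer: -3/130931 ≈ -2.2913e-5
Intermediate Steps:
d(f) = -1/f
V(u) = 3*u*(272 + u) (V(u) = (u + 2*u)*(272 + u) = (3*u)*(272 + u) = 3*u*(272 + u))
1/((-57 + (d(3)*(-8))*(-145)) + V(-200)) = 1/((-57 + (-1/3*(-8))*(-145)) + 3*(-200)*(272 - 200)) = 1/((-57 + (-1*1/3*(-8))*(-145)) + 3*(-200)*72) = 1/((-57 - 1/3*(-8)*(-145)) - 43200) = 1/((-57 + (8/3)*(-145)) - 43200) = 1/((-57 - 1160/3) - 43200) = 1/(-1331/3 - 43200) = 1/(-130931/3) = -3/130931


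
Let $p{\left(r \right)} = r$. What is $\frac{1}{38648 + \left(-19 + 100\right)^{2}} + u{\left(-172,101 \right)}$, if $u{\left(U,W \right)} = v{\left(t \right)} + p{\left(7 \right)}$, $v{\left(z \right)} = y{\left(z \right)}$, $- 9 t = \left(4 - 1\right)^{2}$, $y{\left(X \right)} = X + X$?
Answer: $\frac{226046}{45209} \approx 5.0$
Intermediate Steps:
$y{\left(X \right)} = 2 X$
$t = -1$ ($t = - \frac{\left(4 - 1\right)^{2}}{9} = - \frac{3^{2}}{9} = \left(- \frac{1}{9}\right) 9 = -1$)
$v{\left(z \right)} = 2 z$
$u{\left(U,W \right)} = 5$ ($u{\left(U,W \right)} = 2 \left(-1\right) + 7 = -2 + 7 = 5$)
$\frac{1}{38648 + \left(-19 + 100\right)^{2}} + u{\left(-172,101 \right)} = \frac{1}{38648 + \left(-19 + 100\right)^{2}} + 5 = \frac{1}{38648 + 81^{2}} + 5 = \frac{1}{38648 + 6561} + 5 = \frac{1}{45209} + 5 = \frac{226046}{45209}$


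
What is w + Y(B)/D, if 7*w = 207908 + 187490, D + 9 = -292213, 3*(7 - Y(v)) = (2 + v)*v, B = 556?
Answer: 16506388317/292222 ≈ 56486.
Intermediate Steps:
Y(v) = 7 - v*(2 + v)/3 (Y(v) = 7 - (2 + v)*v/3 = 7 - v*(2 + v)/3)
D = -292222 (D = -9 - 292213 = -292222)
w = 395398/7 (w = (207908 + 187490)/7 = (⅐)*395398 = 395398/7 ≈ 56485.)
w + Y(B)/D = 395398/7 + (7 - ⅔*556 - ⅓*556²)/(-292222) = 395398/7 + (7 - 1112/3 - ⅓*309136)*(-1/292222) = 395398/7 + (7 - 1112/3 - 309136/3)*(-1/292222) = 395398/7 - 103409*(-1/292222) = 395398/7 + 103409/292222 = 16506388317/292222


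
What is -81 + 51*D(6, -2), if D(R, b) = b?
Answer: -183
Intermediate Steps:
-81 + 51*D(6, -2) = -81 + 51*(-2) = -81 - 102 = -183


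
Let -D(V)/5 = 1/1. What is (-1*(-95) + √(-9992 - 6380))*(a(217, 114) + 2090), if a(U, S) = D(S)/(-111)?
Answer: 22039525/111 + 463990*I*√4093/111 ≈ 1.9855e+5 + 2.6743e+5*I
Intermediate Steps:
D(V) = -5 (D(V) = -5/1 = -5*1 = -5)
a(U, S) = 5/111 (a(U, S) = -5/(-111) = -5*(-1/111) = 5/111)
(-1*(-95) + √(-9992 - 6380))*(a(217, 114) + 2090) = (-1*(-95) + √(-9992 - 6380))*(5/111 + 2090) = (95 + √(-16372))*(231995/111) = (95 + 2*I*√4093)*(231995/111) = 22039525/111 + 463990*I*√4093/111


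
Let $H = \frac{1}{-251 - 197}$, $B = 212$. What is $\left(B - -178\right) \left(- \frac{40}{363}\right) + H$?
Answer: $- \frac{2329721}{54208} \approx -42.977$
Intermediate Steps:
$H = - \frac{1}{448}$ ($H = \frac{1}{-448} = - \frac{1}{448} \approx -0.0022321$)
$\left(B - -178\right) \left(- \frac{40}{363}\right) + H = \left(212 - -178\right) \left(- \frac{40}{363}\right) - \frac{1}{448} = \left(212 + 178\right) \left(\left(-40\right) \frac{1}{363}\right) - \frac{1}{448} = 390 \left(- \frac{40}{363}\right) - \frac{1}{448} = - \frac{5200}{121} - \frac{1}{448} = - \frac{2329721}{54208}$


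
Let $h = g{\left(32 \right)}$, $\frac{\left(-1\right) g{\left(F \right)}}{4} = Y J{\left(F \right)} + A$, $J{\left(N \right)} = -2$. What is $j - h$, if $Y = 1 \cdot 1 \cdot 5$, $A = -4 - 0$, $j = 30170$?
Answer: $30114$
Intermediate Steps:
$A = -4$ ($A = -4 + 0 = -4$)
$Y = 5$ ($Y = 1 \cdot 5 = 5$)
$g{\left(F \right)} = 56$ ($g{\left(F \right)} = - 4 \left(5 \left(-2\right) - 4\right) = - 4 \left(-10 - 4\right) = \left(-4\right) \left(-14\right) = 56$)
$h = 56$
$j - h = 30170 - 56 = 30114$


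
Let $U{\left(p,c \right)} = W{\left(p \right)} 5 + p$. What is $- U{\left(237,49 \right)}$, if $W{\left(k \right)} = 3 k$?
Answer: $-3792$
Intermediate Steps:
$U{\left(p,c \right)} = 16 p$ ($U{\left(p,c \right)} = 3 p 5 + p = 15 p + p = 16 p$)
$- U{\left(237,49 \right)} = - 16 \cdot 237 = \left(-1\right) 3792 = -3792$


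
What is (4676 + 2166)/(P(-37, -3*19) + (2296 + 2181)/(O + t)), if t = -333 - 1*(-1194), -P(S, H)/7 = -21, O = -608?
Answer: 78683/1894 ≈ 41.543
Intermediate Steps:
P(S, H) = 147 (P(S, H) = -7*(-21) = 147)
t = 861 (t = -333 + 1194 = 861)
(4676 + 2166)/(P(-37, -3*19) + (2296 + 2181)/(O + t)) = (4676 + 2166)/(147 + (2296 + 2181)/(-608 + 861)) = 6842/(147 + 4477/253) = 6842/(147 + 4477*(1/253)) = 6842/(147 + 407/23) = 6842/(3788/23) = 6842*(23/3788) = 78683/1894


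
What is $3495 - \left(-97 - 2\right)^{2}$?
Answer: $-6306$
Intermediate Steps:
$3495 - \left(-97 - 2\right)^{2} = 3495 - \left(-99\right)^{2} = 3495 - 9801 = -6306$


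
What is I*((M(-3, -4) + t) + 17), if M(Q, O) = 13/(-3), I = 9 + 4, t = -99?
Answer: -3367/3 ≈ -1122.3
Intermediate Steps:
I = 13
M(Q, O) = -13/3 (M(Q, O) = 13*(-⅓) = -13/3)
I*((M(-3, -4) + t) + 17) = 13*((-13/3 - 99) + 17) = 13*(-310/3 + 17) = 13*(-259/3) = -3367/3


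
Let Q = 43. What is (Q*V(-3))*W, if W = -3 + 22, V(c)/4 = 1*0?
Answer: 0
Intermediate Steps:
V(c) = 0 (V(c) = 4*(1*0) = 4*0 = 0)
W = 19
(Q*V(-3))*W = (43*0)*19 = 0*19 = 0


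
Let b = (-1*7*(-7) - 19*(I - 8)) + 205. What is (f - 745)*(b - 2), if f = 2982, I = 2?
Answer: 818742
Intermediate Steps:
b = 368 (b = (-1*7*(-7) - 19*(2 - 8)) + 205 = (-7*(-7) - 19*(-6)) + 205 = (49 + 114) + 205 = 163 + 205 = 368)
(f - 745)*(b - 2) = (2982 - 745)*(368 - 2) = 2237*366 = 818742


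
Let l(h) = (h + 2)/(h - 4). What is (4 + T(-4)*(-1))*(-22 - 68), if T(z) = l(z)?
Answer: -675/2 ≈ -337.50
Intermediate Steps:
l(h) = (2 + h)/(-4 + h)
T(z) = (2 + z)/(-4 + z)
(4 + T(-4)*(-1))*(-22 - 68) = (4 + ((2 - 4)/(-4 - 4))*(-1))*(-22 - 68) = (4 + (-2/(-8))*(-1))*(-90) = (4 - ⅛*(-2)*(-1))*(-90) = (4 + (¼)*(-1))*(-90) = (4 - ¼)*(-90) = (15/4)*(-90) = -675/2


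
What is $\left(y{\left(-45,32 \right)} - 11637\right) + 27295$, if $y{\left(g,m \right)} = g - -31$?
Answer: $15644$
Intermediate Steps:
$y{\left(g,m \right)} = 31 + g$ ($y{\left(g,m \right)} = g + 31 = 31 + g$)
$\left(y{\left(-45,32 \right)} - 11637\right) + 27295 = \left(\left(31 - 45\right) - 11637\right) + 27295 = \left(-14 - 11637\right) + 27295 = -11651 + 27295 = 15644$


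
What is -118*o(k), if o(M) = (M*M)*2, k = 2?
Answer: -944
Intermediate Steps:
o(M) = 2*M**2 (o(M) = M**2*2 = 2*M**2)
-118*o(k) = -236*2**2 = -236*4 = -118*8 = -944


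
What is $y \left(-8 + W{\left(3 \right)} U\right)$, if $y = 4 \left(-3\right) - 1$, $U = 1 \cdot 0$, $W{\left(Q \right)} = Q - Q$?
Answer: $104$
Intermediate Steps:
$W{\left(Q \right)} = 0$
$U = 0$
$y = -13$ ($y = -12 - 1 = -13$)
$y \left(-8 + W{\left(3 \right)} U\right) = - 13 \left(-8 + 0 \cdot 0\right) = - 13 \left(-8 + 0\right) = \left(-13\right) \left(-8\right) = 104$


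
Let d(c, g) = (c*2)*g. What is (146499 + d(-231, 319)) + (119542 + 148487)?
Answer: 267150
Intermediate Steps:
d(c, g) = 2*c*g (d(c, g) = (2*c)*g = 2*c*g)
(146499 + d(-231, 319)) + (119542 + 148487) = (146499 + 2*(-231)*319) + (119542 + 148487) = (146499 - 147378) + 268029 = -879 + 268029 = 267150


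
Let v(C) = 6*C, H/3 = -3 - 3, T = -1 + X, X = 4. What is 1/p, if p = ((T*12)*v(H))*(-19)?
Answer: 1/73872 ≈ 1.3537e-5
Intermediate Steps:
T = 3 (T = -1 + 4 = 3)
H = -18 (H = 3*(-3 - 3) = 3*(-6) = -18)
p = 73872 (p = ((3*12)*(6*(-18)))*(-19) = (36*(-108))*(-19) = -3888*(-19) = 73872)
1/p = 1/73872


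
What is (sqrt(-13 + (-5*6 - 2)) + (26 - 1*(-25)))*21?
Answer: 1071 + 63*I*sqrt(5) ≈ 1071.0 + 140.87*I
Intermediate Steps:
(sqrt(-13 + (-5*6 - 2)) + (26 - 1*(-25)))*21 = (sqrt(-13 + (-30 - 2)) + (26 + 25))*21 = (sqrt(-13 - 32) + 51)*21 = (sqrt(-45) + 51)*21 = (3*I*sqrt(5) + 51)*21 = (51 + 3*I*sqrt(5))*21 = 1071 + 63*I*sqrt(5)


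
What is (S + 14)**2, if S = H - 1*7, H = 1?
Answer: 64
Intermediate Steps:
S = -6 (S = 1 - 1*7 = 1 - 7 = -6)
(S + 14)**2 = (-6 + 14)**2 = 8**2 = 64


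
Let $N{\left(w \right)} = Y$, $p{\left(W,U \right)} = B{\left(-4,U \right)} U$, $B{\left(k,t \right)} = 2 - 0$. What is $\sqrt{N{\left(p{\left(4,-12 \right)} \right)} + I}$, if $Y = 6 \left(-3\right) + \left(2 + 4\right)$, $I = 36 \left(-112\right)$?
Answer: $2 i \sqrt{1011} \approx 63.592 i$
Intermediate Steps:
$I = -4032$
$B{\left(k,t \right)} = 2$ ($B{\left(k,t \right)} = 2 + 0 = 2$)
$p{\left(W,U \right)} = 2 U$
$Y = -12$ ($Y = -18 + 6 = -12$)
$N{\left(w \right)} = -12$
$\sqrt{N{\left(p{\left(4,-12 \right)} \right)} + I} = \sqrt{-12 - 4032} = \sqrt{-4044} = 2 i \sqrt{1011}$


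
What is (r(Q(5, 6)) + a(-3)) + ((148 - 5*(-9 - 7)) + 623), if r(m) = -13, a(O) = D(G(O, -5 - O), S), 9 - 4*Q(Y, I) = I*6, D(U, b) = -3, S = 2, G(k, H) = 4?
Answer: 835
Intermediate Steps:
Q(Y, I) = 9/4 - 3*I/2 (Q(Y, I) = 9/4 - I*6/4 = 9/4 - 3*I/2)
a(O) = -3
(r(Q(5, 6)) + a(-3)) + ((148 - 5*(-9 - 7)) + 623) = (-13 - 3) + ((148 - 5*(-9 - 7)) + 623) = -16 + ((148 - 5*(-16)) + 623) = -16 + ((148 + 80) + 623) = -16 + (228 + 623) = -16 + 851 = 835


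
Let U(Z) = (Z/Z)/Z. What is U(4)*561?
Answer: 561/4 ≈ 140.25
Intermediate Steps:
U(Z) = 1/Z
U(4)*561 = 561/4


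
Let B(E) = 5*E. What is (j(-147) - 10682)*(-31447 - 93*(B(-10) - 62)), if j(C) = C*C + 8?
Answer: -229973985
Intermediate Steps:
j(C) = 8 + C² (j(C) = C² + 8 = 8 + C²)
(j(-147) - 10682)*(-31447 - 93*(B(-10) - 62)) = ((8 + (-147)²) - 10682)*(-31447 - 93*(5*(-10) - 62)) = ((8 + 21609) - 10682)*(-31447 - 93*(-50 - 62)) = (21617 - 10682)*(-31447 - 93*(-112)) = 10935*(-31447 + 10416) = 10935*(-21031) = -229973985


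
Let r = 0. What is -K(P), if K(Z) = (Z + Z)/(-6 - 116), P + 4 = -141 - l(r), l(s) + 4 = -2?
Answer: -139/61 ≈ -2.2787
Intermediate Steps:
l(s) = -6 (l(s) = -4 - 2 = -6)
P = -139 (P = -4 + (-141 - 1*(-6)) = -4 + (-141 + 6) = -4 - 135 = -139)
K(Z) = -Z/61 (K(Z) = (2*Z)/(-122) = (2*Z)*(-1/122) = -Z/61)
-K(P) = -(-1)*(-139)/61 = -1*139/61 = -139/61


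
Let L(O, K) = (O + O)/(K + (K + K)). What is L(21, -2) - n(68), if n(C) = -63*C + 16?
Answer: 4261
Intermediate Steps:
L(O, K) = 2*O/(3*K) (L(O, K) = (2*O)/(K + 2*K) = (2*O)/((3*K)) = (2*O)*(1/(3*K)) = 2*O/(3*K))
n(C) = 16 - 63*C
L(21, -2) - n(68) = (2/3)*21/(-2) - (16 - 63*68) = (2/3)*21*(-1/2) - (16 - 4284) = -7 - 1*(-4268) = -7 + 4268 = 4261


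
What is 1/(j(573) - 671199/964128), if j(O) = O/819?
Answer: 87735648/303707 ≈ 288.88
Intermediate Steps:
j(O) = O/819 (j(O) = O*(1/819) = O/819)
1/(j(573) - 671199/964128) = 1/((1/819)*573 - 671199/964128) = 1/(191/273 - 671199*1/964128) = 1/(191/273 - 223733/321376) = 1/(303707/87735648) = 87735648/303707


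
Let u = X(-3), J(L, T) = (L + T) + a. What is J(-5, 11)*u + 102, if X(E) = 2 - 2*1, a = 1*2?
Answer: 102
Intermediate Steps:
a = 2
X(E) = 0 (X(E) = 2 - 2 = 0)
J(L, T) = 2 + L + T (J(L, T) = (L + T) + 2 = 2 + L + T)
u = 0
J(-5, 11)*u + 102 = (2 - 5 + 11)*0 + 102 = 8*0 + 102 = 0 + 102 = 102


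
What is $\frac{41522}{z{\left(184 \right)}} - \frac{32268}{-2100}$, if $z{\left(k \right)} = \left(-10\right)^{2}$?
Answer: $\frac{30141}{70} \approx 430.59$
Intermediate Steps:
$z{\left(k \right)} = 100$
$\frac{41522}{z{\left(184 \right)}} - \frac{32268}{-2100} = \frac{41522}{100} - \frac{32268}{-2100} = 41522 \cdot \frac{1}{100} - - \frac{2689}{175} = \frac{20761}{50} + \frac{2689}{175} = \frac{30141}{70}$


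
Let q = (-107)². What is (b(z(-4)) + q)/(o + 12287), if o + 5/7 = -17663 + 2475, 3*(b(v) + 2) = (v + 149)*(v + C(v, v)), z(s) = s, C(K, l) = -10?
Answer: -226177/60936 ≈ -3.7117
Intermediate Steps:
b(v) = -2 + (-10 + v)*(149 + v)/3 (b(v) = -2 + ((v + 149)*(v - 10))/3 = -2 + ((149 + v)*(-10 + v))/3 = -2 + ((-10 + v)*(149 + v))/3 = -2 + (-10 + v)*(149 + v)/3)
o = -106321/7 (o = -5/7 + (-17663 + 2475) = -5/7 - 15188 = -106321/7 ≈ -15189.)
q = 11449
(b(z(-4)) + q)/(o + 12287) = ((-1496/3 + (⅓)*(-4)² + (139/3)*(-4)) + 11449)/(-106321/7 + 12287) = ((-1496/3 + (⅓)*16 - 556/3) + 11449)/(-20312/7) = ((-1496/3 + 16/3 - 556/3) + 11449)*(-7/20312) = (-2036/3 + 11449)*(-7/20312) = (32311/3)*(-7/20312) = -226177/60936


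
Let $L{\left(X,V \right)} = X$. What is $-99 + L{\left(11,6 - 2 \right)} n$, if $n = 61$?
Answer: $572$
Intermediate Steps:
$-99 + L{\left(11,6 - 2 \right)} n = -99 + 11 \cdot 61 = -99 + 671 = 572$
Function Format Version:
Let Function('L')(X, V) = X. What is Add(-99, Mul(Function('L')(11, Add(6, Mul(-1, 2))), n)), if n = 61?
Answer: 572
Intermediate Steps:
Add(-99, Mul(Function('L')(11, Add(6, Mul(-1, 2))), n)) = Add(-99, Mul(11, 61)) = Add(-99, 671) = 572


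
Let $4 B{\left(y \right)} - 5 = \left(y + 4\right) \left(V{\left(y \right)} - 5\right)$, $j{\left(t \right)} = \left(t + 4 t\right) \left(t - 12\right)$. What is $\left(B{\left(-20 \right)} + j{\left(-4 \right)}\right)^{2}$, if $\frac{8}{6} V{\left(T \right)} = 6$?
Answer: $\frac{1671849}{16} \approx 1.0449 \cdot 10^{5}$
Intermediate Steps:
$V{\left(T \right)} = \frac{9}{2}$ ($V{\left(T \right)} = \frac{3}{4} \cdot 6 = \frac{9}{2}$)
$j{\left(t \right)} = 5 t \left(-12 + t\right)$
$B{\left(y \right)} = \frac{3}{4} - \frac{y}{8}$ ($B{\left(y \right)} = \frac{5}{4} + \frac{\left(y + 4\right) \left(\frac{9}{2} - 5\right)}{4} = \frac{5}{4} + \frac{\left(4 + y\right) \left(- \frac{1}{2}\right)}{4} = \frac{5}{4} + \frac{-2 - \frac{y}{2}}{4} = \frac{5}{4} - \left(\frac{1}{2} + \frac{y}{8}\right) = \frac{3}{4} - \frac{y}{8}$)
$\left(B{\left(-20 \right)} + j{\left(-4 \right)}\right)^{2} = \left(\left(\frac{3}{4} - - \frac{5}{2}\right) + 5 \left(-4\right) \left(-12 - 4\right)\right)^{2} = \left(\left(\frac{3}{4} + \frac{5}{2}\right) + 5 \left(-4\right) \left(-16\right)\right)^{2} = \left(\frac{13}{4} + 320\right)^{2} = \left(\frac{1293}{4}\right)^{2} = \frac{1671849}{16}$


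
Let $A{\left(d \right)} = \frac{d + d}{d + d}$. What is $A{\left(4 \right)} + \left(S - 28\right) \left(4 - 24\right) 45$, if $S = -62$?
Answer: $81001$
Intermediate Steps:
$A{\left(d \right)} = 1$ ($A{\left(d \right)} = \frac{2 d}{2 d} = 2 d \frac{1}{2 d} = 1$)
$A{\left(4 \right)} + \left(S - 28\right) \left(4 - 24\right) 45 = 1 + \left(-62 - 28\right) \left(4 - 24\right) 45 = 1 + \left(-90\right) \left(-20\right) 45 = 1 + 1800 \cdot 45 = 1 + 81000 = 81001$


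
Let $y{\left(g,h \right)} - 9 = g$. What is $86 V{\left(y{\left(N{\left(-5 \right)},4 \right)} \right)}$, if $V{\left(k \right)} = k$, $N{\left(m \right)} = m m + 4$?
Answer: $3268$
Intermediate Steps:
$N{\left(m \right)} = 4 + m^{2}$ ($N{\left(m \right)} = m^{2} + 4 = 4 + m^{2}$)
$y{\left(g,h \right)} = 9 + g$
$86 V{\left(y{\left(N{\left(-5 \right)},4 \right)} \right)} = 86 \left(9 + \left(4 + \left(-5\right)^{2}\right)\right) = 86 \left(9 + \left(4 + 25\right)\right) = 86 \left(9 + 29\right) = 86 \cdot 38 = 3268$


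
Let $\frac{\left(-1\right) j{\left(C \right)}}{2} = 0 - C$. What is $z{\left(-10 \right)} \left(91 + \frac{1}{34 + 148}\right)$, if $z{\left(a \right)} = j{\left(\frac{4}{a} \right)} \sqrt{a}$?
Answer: $- \frac{33126 i \sqrt{10}}{455} \approx - 230.23 i$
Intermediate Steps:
$j{\left(C \right)} = 2 C$ ($j{\left(C \right)} = - 2 \left(0 - C\right) = - 2 \left(- C\right) = 2 C$)
$z{\left(a \right)} = \frac{8}{\sqrt{a}}$ ($z{\left(a \right)} = 2 \frac{4}{a} \sqrt{a} = \frac{8}{a} \sqrt{a} = \frac{8}{\sqrt{a}}$)
$z{\left(-10 \right)} \left(91 + \frac{1}{34 + 148}\right) = \frac{8}{i \sqrt{10}} \left(91 + \frac{1}{34 + 148}\right) = 8 \left(- \frac{i \sqrt{10}}{10}\right) \left(91 + \frac{1}{182}\right) = - \frac{4 i \sqrt{10}}{5} \left(91 + \frac{1}{182}\right) = - \frac{4 i \sqrt{10}}{5} \cdot \frac{16563}{182} = - \frac{33126 i \sqrt{10}}{455}$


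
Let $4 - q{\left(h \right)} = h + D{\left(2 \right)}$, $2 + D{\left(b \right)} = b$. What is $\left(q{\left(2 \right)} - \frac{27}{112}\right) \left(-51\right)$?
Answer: $- \frac{10047}{112} \approx -89.705$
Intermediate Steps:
$D{\left(b \right)} = -2 + b$
$q{\left(h \right)} = 4 - h$ ($q{\left(h \right)} = 4 - \left(h + \left(-2 + 2\right)\right) = 4 - \left(h + 0\right) = 4 - h$)
$\left(q{\left(2 \right)} - \frac{27}{112}\right) \left(-51\right) = \left(\left(4 - 2\right) - \frac{27}{112}\right) \left(-51\right) = \left(2 - \frac{27}{112}\right) \left(-51\right) = \frac{197}{112} \left(-51\right) = - \frac{10047}{112}$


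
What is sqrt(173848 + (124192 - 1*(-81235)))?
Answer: 5*sqrt(15171) ≈ 615.85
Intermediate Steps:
sqrt(173848 + (124192 - 1*(-81235))) = sqrt(173848 + (124192 + 81235)) = sqrt(173848 + 205427) = sqrt(379275) = 5*sqrt(15171)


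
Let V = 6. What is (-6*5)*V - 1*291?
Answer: -471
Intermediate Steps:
(-6*5)*V - 1*291 = -6*5*6 - 1*291 = -30*6 - 291 = -180 - 291 = -471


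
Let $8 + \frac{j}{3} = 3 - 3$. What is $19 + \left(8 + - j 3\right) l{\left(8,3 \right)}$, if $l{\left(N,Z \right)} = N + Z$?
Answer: $899$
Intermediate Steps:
$j = -24$ ($j = -24 + 3 \left(3 - 3\right) = -24 + 3 \cdot 0 = -24 + 0 = -24$)
$19 + \left(8 + - j 3\right) l{\left(8,3 \right)} = 19 + \left(8 + \left(-1\right) \left(-24\right) 3\right) \left(8 + 3\right) = 19 + \left(8 + 24 \cdot 3\right) 11 = 19 + \left(8 + 72\right) 11 = 19 + 80 \cdot 11 = 19 + 880 = 899$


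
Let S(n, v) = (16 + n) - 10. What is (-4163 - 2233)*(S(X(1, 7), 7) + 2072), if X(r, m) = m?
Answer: -13335660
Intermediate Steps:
S(n, v) = 6 + n
(-4163 - 2233)*(S(X(1, 7), 7) + 2072) = (-4163 - 2233)*((6 + 7) + 2072) = -6396*(13 + 2072) = -6396*2085 = -13335660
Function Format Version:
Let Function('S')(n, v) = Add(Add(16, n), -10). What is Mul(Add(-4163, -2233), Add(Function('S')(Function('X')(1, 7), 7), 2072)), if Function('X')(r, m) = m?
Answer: -13335660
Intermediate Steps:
Function('S')(n, v) = Add(6, n)
Mul(Add(-4163, -2233), Add(Function('S')(Function('X')(1, 7), 7), 2072)) = Mul(Add(-4163, -2233), Add(Add(6, 7), 2072)) = Mul(-6396, Add(13, 2072)) = Mul(-6396, 2085) = -13335660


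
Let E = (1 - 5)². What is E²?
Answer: 256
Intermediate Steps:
E = 16 (E = (-4)² = 16)
E² = 16² = 256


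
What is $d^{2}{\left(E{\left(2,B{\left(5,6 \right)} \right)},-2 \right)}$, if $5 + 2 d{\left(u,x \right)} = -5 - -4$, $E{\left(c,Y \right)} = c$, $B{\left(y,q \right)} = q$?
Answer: $9$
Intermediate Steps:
$d{\left(u,x \right)} = -3$ ($d{\left(u,x \right)} = - \frac{5}{2} + \frac{-5 - -4}{2} = - \frac{5}{2} + \frac{-5 + 4}{2} = - \frac{5}{2} + \frac{1}{2} \left(-1\right) = - \frac{5}{2} - \frac{1}{2} = -3$)
$d^{2}{\left(E{\left(2,B{\left(5,6 \right)} \right)},-2 \right)} = \left(-3\right)^{2} = 9$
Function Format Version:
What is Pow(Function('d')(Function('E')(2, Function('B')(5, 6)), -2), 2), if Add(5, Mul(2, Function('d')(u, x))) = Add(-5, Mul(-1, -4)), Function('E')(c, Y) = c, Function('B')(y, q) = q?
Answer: 9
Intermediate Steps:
Function('d')(u, x) = -3 (Function('d')(u, x) = Add(Rational(-5, 2), Mul(Rational(1, 2), Add(-5, Mul(-1, -4)))) = Add(Rational(-5, 2), Mul(Rational(1, 2), Add(-5, 4))) = Add(Rational(-5, 2), Mul(Rational(1, 2), -1)) = Add(Rational(-5, 2), Rational(-1, 2)) = -3)
Pow(Function('d')(Function('E')(2, Function('B')(5, 6)), -2), 2) = Pow(-3, 2) = 9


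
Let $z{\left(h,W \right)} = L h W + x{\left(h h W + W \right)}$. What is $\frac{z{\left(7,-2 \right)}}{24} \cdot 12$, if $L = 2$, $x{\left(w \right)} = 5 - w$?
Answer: $\frac{77}{2} \approx 38.5$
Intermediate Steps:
$z{\left(h,W \right)} = 5 - W - W h^{2} + 2 W h$ ($z{\left(h,W \right)} = 2 h W - \left(-5 + W + h h W\right) = 2 W h - \left(-5 + W + h^{2} W\right) = 2 W h - \left(-5 + W + W h^{2}\right) = 5 - W - W h^{2} + 2 W h$)
$\frac{z{\left(7,-2 \right)}}{24} \cdot 12 = \frac{5 - - 2 \left(1 + 7^{2}\right) + 2 \left(-2\right) 7}{24} \cdot 12 = \left(5 - - 2 \left(1 + 49\right) - 28\right) \frac{1}{24} \cdot 12 = \left(5 - \left(-2\right) 50 - 28\right) \frac{1}{24} \cdot 12 = \left(5 + 100 - 28\right) \frac{1}{24} \cdot 12 = 77 \cdot \frac{1}{24} \cdot 12 = \frac{77}{24} \cdot 12 = \frac{77}{2}$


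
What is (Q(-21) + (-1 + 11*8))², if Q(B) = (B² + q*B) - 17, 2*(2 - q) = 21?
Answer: 1901641/4 ≈ 4.7541e+5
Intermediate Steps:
q = -17/2 (q = 2 - ½*21 = 2 - 21/2 = -17/2 ≈ -8.5000)
Q(B) = -17 + B² - 17*B/2 (Q(B) = (B² - 17*B/2) - 17 = -17 + B² - 17*B/2)
(Q(-21) + (-1 + 11*8))² = ((-17 + (-21)² - 17/2*(-21)) + (-1 + 11*8))² = ((-17 + 441 + 357/2) + (-1 + 88))² = (1205/2 + 87)² = (1379/2)² = 1901641/4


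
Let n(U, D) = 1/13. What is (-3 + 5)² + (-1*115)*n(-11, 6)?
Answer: -63/13 ≈ -4.8462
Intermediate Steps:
n(U, D) = 1/13
(-3 + 5)² + (-1*115)*n(-11, 6) = (-3 + 5)² - 1*115*(1/13) = 2² - 115*1/13 = 4 - 115/13 = -63/13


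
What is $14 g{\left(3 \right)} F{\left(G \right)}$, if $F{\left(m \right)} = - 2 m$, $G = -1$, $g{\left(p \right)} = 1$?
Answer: $28$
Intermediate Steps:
$14 g{\left(3 \right)} F{\left(G \right)} = 14 \cdot 1 \left(\left(-2\right) \left(-1\right)\right) = 14 \cdot 2 = 28$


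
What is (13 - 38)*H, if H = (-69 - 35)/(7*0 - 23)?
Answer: -2600/23 ≈ -113.04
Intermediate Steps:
H = 104/23 (H = -104/(0 - 23) = -104/(-23) = -104*(-1/23) = 104/23 ≈ 4.5217)
(13 - 38)*H = (13 - 38)*(104/23) = -25*104/23 = -2600/23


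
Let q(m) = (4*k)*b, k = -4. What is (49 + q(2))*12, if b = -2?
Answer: 972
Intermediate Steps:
q(m) = 32 (q(m) = (4*(-4))*(-2) = -16*(-2) = 32)
(49 + q(2))*12 = (49 + 32)*12 = 81*12 = 972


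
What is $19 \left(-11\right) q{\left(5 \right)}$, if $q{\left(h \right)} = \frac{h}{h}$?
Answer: $-209$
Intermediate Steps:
$q{\left(h \right)} = 1$
$19 \left(-11\right) q{\left(5 \right)} = 19 \left(-11\right) 1 = \left(-209\right) 1 = -209$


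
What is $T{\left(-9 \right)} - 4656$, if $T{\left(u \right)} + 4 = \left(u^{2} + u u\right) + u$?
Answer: $-4507$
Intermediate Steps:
$T{\left(u \right)} = -4 + u + 2 u^{2}$ ($T{\left(u \right)} = -4 + \left(\left(u^{2} + u u\right) + u\right) = -4 + \left(\left(u^{2} + u^{2}\right) + u\right) = -4 + \left(2 u^{2} + u\right) = -4 + \left(u + 2 u^{2}\right) = -4 + u + 2 u^{2}$)
$T{\left(-9 \right)} - 4656 = \left(-4 - 9 + 2 \left(-9\right)^{2}\right) - 4656 = \left(-4 - 9 + 2 \cdot 81\right) - 4656 = \left(-4 - 9 + 162\right) - 4656 = 149 - 4656 = -4507$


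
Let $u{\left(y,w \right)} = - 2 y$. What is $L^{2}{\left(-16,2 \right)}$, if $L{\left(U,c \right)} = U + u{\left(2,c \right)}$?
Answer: $400$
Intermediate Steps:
$L{\left(U,c \right)} = -4 + U$ ($L{\left(U,c \right)} = U - 4 = -4 + U$)
$L^{2}{\left(-16,2 \right)} = \left(-4 - 16\right)^{2} = \left(-20\right)^{2} = 400$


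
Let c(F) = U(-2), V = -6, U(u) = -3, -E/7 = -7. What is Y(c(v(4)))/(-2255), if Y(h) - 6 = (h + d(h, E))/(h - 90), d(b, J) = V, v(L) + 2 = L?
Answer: -189/69905 ≈ -0.0027037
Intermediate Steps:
E = 49 (E = -7*(-7) = 49)
v(L) = -2 + L
c(F) = -3
d(b, J) = -6
Y(h) = 6 + (-6 + h)/(-90 + h) (Y(h) = 6 + (h - 6)/(h - 90) = 6 + (-6 + h)/(-90 + h))
Y(c(v(4)))/(-2255) = (7*(-78 - 3)/(-90 - 3))/(-2255) = (7*(-81)/(-93))*(-1/2255) = (7*(-1/93)*(-81))*(-1/2255) = (189/31)*(-1/2255) = -189/69905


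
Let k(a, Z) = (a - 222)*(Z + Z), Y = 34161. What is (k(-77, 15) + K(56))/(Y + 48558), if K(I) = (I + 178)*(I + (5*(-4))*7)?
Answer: -734/2121 ≈ -0.34606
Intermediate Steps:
K(I) = (-140 + I)*(178 + I) (K(I) = (178 + I)*(I - 20*7) = (178 + I)*(I - 140) = (178 + I)*(-140 + I) = (-140 + I)*(178 + I))
k(a, Z) = 2*Z*(-222 + a) (k(a, Z) = (-222 + a)*(2*Z) = 2*Z*(-222 + a))
(k(-77, 15) + K(56))/(Y + 48558) = (2*15*(-222 - 77) + (-24920 + 56² + 38*56))/(34161 + 48558) = (2*15*(-299) + (-24920 + 3136 + 2128))/82719 = (-8970 - 19656)*(1/82719) = -28626*1/82719 = -734/2121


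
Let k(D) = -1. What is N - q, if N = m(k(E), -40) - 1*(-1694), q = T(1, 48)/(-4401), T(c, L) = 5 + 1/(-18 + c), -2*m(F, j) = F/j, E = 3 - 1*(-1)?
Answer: 3379710581/1995120 ≈ 1694.0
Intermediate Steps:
E = 4 (E = 3 + 1 = 4)
m(F, j) = -F/(2*j)
q = -28/24939 (q = ((-89 + 5*1)/(-18 + 1))/(-4401) = ((-89 + 5)/(-17))*(-1/4401) = -1/17*(-84)*(-1/4401) = (84/17)*(-1/4401) = -28/24939 ≈ -0.0011227)
N = 135519/80 (N = -1/2*(-1)/(-40) - 1*(-1694) = -1/2*(-1)*(-1/40) + 1694 = -1/80 + 1694 = 135519/80 ≈ 1694.0)
N - q = 135519/80 - 1*(-28/24939) = 135519/80 + 28/24939 = 3379710581/1995120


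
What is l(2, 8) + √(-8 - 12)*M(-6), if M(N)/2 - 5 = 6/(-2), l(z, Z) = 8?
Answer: 8 + 8*I*√5 ≈ 8.0 + 17.889*I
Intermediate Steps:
M(N) = 4 (M(N) = 10 + 2*(6/(-2)) = 10 + 2*(6*(-½)) = 10 + 2*(-3) = 10 - 6 = 4)
l(2, 8) + √(-8 - 12)*M(-6) = 8 + √(-8 - 12)*4 = 8 + √(-20)*4 = 8 + (2*I*√5)*4 = 8 + 8*I*√5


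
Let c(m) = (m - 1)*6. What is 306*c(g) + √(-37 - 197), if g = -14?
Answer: -27540 + 3*I*√26 ≈ -27540.0 + 15.297*I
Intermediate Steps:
c(m) = -6 + 6*m (c(m) = (-1 + m)*6 = -6 + 6*m)
306*c(g) + √(-37 - 197) = 306*(-6 + 6*(-14)) + √(-37 - 197) = 306*(-6 - 84) + √(-234) = 306*(-90) + 3*I*√26 = -27540 + 3*I*√26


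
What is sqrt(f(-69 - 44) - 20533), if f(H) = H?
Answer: 3*I*sqrt(2294) ≈ 143.69*I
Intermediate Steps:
sqrt(f(-69 - 44) - 20533) = sqrt((-69 - 44) - 20533) = sqrt(-113 - 20533) = sqrt(-20646) = 3*I*sqrt(2294)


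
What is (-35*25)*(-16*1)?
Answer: 14000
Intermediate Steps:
(-35*25)*(-16*1) = -875*(-16) = 14000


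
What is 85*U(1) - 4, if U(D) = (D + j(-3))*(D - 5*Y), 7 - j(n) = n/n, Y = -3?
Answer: 9516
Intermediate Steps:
j(n) = 6 (j(n) = 7 - n/n = 7 - 1*1 = 7 - 1 = 6)
U(D) = (6 + D)*(15 + D) (U(D) = (D + 6)*(D - 5*(-3)) = (6 + D)*(D + 15) = (6 + D)*(15 + D))
85*U(1) - 4 = 85*(90 + 1**2 + 21*1) - 4 = 85*(90 + 1 + 21) - 4 = 85*112 - 4 = 9520 - 4 = 9516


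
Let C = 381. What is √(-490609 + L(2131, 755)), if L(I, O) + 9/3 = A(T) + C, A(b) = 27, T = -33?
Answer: 2*I*√122551 ≈ 700.15*I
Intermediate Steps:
L(I, O) = 405 (L(I, O) = -3 + (27 + 381) = -3 + 408 = 405)
√(-490609 + L(2131, 755)) = √(-490609 + 405) = √(-490204) = 2*I*√122551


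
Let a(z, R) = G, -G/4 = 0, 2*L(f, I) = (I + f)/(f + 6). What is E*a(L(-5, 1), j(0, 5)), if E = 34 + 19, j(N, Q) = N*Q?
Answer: 0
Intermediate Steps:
L(f, I) = (I + f)/(2*(6 + f)) (L(f, I) = ((I + f)/(f + 6))/2 = ((I + f)/(6 + f))/2 = (I + f)/(2*(6 + f)))
G = 0 (G = -4*0 = 0)
a(z, R) = 0
E = 53
E*a(L(-5, 1), j(0, 5)) = 53*0 = 0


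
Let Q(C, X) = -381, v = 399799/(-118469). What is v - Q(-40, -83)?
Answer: 44736890/118469 ≈ 377.63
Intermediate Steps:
v = -399799/118469 (v = 399799*(-1/118469) = -399799/118469 ≈ -3.3747)
v - Q(-40, -83) = -399799/118469 - 1*(-381) = -399799/118469 + 381 = 44736890/118469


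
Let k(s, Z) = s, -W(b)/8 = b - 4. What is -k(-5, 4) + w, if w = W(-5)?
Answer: 77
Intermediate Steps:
W(b) = 32 - 8*b (W(b) = -8*(b - 4) = -8*(-4 + b) = 32 - 8*b)
w = 72 (w = 32 - 8*(-5) = 32 + 40 = 72)
-k(-5, 4) + w = -1*(-5) + 72 = 5 + 72 = 77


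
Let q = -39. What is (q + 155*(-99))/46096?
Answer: -1923/5762 ≈ -0.33374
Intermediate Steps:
(q + 155*(-99))/46096 = (-39 + 155*(-99))/46096 = (-39 - 15345)*(1/46096) = -15384*1/46096 = -1923/5762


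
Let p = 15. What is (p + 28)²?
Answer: 1849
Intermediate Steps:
(p + 28)² = (15 + 28)² = 43² = 1849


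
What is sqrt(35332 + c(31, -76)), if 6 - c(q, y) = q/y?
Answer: sqrt(51028661)/38 ≈ 187.99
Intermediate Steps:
c(q, y) = 6 - q/y
sqrt(35332 + c(31, -76)) = sqrt(35332 + (6 - 1*31/(-76))) = sqrt(35332 + (6 - 1*31*(-1/76))) = sqrt(35332 + (6 + 31/76)) = sqrt(35332 + 487/76) = sqrt(2685719/76) = sqrt(51028661)/38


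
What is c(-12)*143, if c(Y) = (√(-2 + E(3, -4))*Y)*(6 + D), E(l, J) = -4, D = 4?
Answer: -17160*I*√6 ≈ -42033.0*I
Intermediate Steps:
c(Y) = 10*I*Y*√6 (c(Y) = (√(-2 - 4)*Y)*(6 + 4) = (√(-6)*Y)*10 = ((I*√6)*Y)*10 = (I*Y*√6)*10 = 10*I*Y*√6)
c(-12)*143 = (10*I*(-12)*√6)*143 = -120*I*√6*143 = -17160*I*√6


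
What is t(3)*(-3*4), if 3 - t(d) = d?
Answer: 0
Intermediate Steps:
t(d) = 3 - d
t(3)*(-3*4) = (3 - 1*3)*(-3*4) = (3 - 3)*(-12) = 0*(-12) = 0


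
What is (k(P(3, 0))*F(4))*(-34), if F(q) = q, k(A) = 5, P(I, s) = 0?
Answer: -680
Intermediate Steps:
(k(P(3, 0))*F(4))*(-34) = (5*4)*(-34) = 20*(-34) = -680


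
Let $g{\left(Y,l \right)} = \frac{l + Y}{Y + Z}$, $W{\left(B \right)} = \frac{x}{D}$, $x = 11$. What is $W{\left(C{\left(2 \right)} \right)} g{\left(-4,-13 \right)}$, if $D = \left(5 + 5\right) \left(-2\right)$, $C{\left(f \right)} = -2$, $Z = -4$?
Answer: $- \frac{187}{160} \approx -1.1688$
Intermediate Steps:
$D = -20$ ($D = 10 \left(-2\right) = -20$)
$W{\left(B \right)} = - \frac{11}{20}$ ($W{\left(B \right)} = \frac{11}{-20} = 11 \left(- \frac{1}{20}\right) = - \frac{11}{20}$)
$g{\left(Y,l \right)} = \frac{Y + l}{-4 + Y}$ ($g{\left(Y,l \right)} = \frac{l + Y}{Y - 4} = \frac{Y + l}{-4 + Y}$)
$W{\left(C{\left(2 \right)} \right)} g{\left(-4,-13 \right)} = - \frac{11 \frac{-4 - 13}{-4 - 4}}{20} = - \frac{11 \frac{1}{-8} \left(-17\right)}{20} = - \frac{11 \left(\left(- \frac{1}{8}\right) \left(-17\right)\right)}{20} = \left(- \frac{11}{20}\right) \frac{17}{8} = - \frac{187}{160}$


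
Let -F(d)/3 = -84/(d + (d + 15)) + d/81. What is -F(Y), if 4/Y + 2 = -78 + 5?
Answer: -38276968/2261925 ≈ -16.922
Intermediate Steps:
Y = -4/75 (Y = 4/(-2 + (-78 + 5)) = 4/(-2 - 73) = 4/(-75) = 4*(-1/75) = -4/75 ≈ -0.053333)
F(d) = 252/(15 + 2*d) - d/27 (F(d) = -3*(-84/(d + (d + 15)) + d/81) = -3*(-84/(d + (15 + d)) + d*(1/81)) = -3*(-84/(15 + 2*d) + d/81) = 252/(15 + 2*d) - d/27)
-F(Y) = -(6804 - 15*(-4/75) - 2*(-4/75)**2)/(27*(15 + 2*(-4/75))) = -(6804 + 4/5 - 2*16/5625)/(27*(15 - 8/75)) = -(6804 + 4/5 - 32/5625)/(27*1117/75) = -75*38276968/(27*1117*5625) = -1*38276968/2261925 = -38276968/2261925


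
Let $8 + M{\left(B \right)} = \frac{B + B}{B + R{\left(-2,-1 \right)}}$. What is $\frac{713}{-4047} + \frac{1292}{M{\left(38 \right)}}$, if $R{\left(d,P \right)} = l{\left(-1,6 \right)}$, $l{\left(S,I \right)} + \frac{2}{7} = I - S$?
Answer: $- \frac{24088186}{117363} \approx -205.25$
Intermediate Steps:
$l{\left(S,I \right)} = - \frac{2}{7} + I - S$ ($l{\left(S,I \right)} = - \frac{2}{7} + \left(I - S\right) = - \frac{2}{7} + I - S$)
$R{\left(d,P \right)} = \frac{47}{7}$ ($R{\left(d,P \right)} = - \frac{2}{7} + 6 - -1 = - \frac{2}{7} + 6 + 1 = \frac{47}{7}$)
$M{\left(B \right)} = -8 + \frac{2 B}{\frac{47}{7} + B}$ ($M{\left(B \right)} = -8 + \frac{B + B}{B + \frac{47}{7}} = -8 + \frac{2 B}{\frac{47}{7} + B}$)
$\frac{713}{-4047} + \frac{1292}{M{\left(38 \right)}} = \frac{713}{-4047} + \frac{1292}{2 \frac{1}{47 + 7 \cdot 38} \left(-188 - 798\right)} = 713 \left(- \frac{1}{4047}\right) + \frac{1292}{2 \frac{1}{47 + 266} \left(-188 - 798\right)} = - \frac{713}{4047} + \frac{1292}{2 \cdot \frac{1}{313} \left(-986\right)} = - \frac{713}{4047} + \frac{1292}{- \frac{1972}{313}} = - \frac{713}{4047} + 1292 \left(- \frac{313}{1972}\right) = - \frac{713}{4047} - \frac{5947}{29} = - \frac{24088186}{117363}$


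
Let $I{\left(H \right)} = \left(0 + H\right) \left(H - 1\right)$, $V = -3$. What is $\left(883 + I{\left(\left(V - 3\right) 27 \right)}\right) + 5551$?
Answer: $32840$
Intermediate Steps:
$I{\left(H \right)} = H \left(-1 + H\right)$ ($I{\left(H \right)} = H \left(H - 1\right) = H \left(-1 + H\right)$)
$\left(883 + I{\left(\left(V - 3\right) 27 \right)}\right) + 5551 = \left(883 + \left(-3 - 3\right) 27 \left(-1 + \left(-3 - 3\right) 27\right)\right) + 5551 = \left(883 + \left(-6\right) 27 \left(-1 - 162\right)\right) + 5551 = \left(883 - 162 \left(-1 - 162\right)\right) + 5551 = \left(883 - -26406\right) + 5551 = \left(883 + 26406\right) + 5551 = 27289 + 5551 = 32840$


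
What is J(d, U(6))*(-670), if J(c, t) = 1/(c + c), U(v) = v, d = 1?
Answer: -335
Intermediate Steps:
J(c, t) = 1/(2*c)
J(d, U(6))*(-670) = ((½)/1)*(-670) = ((½)*1)*(-670) = (½)*(-670) = -335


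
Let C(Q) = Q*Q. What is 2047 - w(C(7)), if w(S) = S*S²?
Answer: -115602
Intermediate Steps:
C(Q) = Q²
w(S) = S³
2047 - w(C(7)) = 2047 - (7²)³ = 2047 - 1*49³ = 2047 - 1*117649 = 2047 - 117649 = -115602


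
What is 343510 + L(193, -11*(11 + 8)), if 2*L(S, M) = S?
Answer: 687213/2 ≈ 3.4361e+5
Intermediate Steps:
L(S, M) = S/2
343510 + L(193, -11*(11 + 8)) = 343510 + (½)*193 = 343510 + 193/2 = 687213/2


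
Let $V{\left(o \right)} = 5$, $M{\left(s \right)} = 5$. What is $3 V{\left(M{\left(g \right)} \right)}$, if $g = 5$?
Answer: $15$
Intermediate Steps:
$3 V{\left(M{\left(g \right)} \right)} = 3 \cdot 5 = 15$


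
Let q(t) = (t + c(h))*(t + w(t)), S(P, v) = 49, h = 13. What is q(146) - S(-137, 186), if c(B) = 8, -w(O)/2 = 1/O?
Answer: 1637601/73 ≈ 22433.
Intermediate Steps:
w(O) = -2/O
q(t) = (8 + t)*(t - 2/t) (q(t) = (t + 8)*(t - 2/t) = (8 + t)*(t - 2/t))
q(146) - S(-137, 186) = (-2 + 146² - 16/146 + 8*146) - 1*49 = (-2 + 21316 - 16*1/146 + 1168) - 49 = (-2 + 21316 - 8/73 + 1168) - 49 = 1641178/73 - 49 = 1637601/73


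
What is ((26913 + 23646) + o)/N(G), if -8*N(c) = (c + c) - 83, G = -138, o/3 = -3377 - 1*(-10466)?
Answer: 574608/359 ≈ 1600.6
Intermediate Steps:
o = 21267 (o = 3*(-3377 - 1*(-10466)) = 3*(-3377 + 10466) = 3*7089 = 21267)
N(c) = 83/8 - c/4 (N(c) = -((c + c) - 83)/8 = -(2*c - 83)/8 = -(-83 + 2*c)/8 = 83/8 - c/4)
((26913 + 23646) + o)/N(G) = ((26913 + 23646) + 21267)/(83/8 - 1/4*(-138)) = (50559 + 21267)/(83/8 + 69/2) = 71826/(359/8) = 71826*(8/359) = 574608/359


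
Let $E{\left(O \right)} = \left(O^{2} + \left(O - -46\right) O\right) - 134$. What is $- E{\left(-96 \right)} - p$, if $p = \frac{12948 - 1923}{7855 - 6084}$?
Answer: $- \frac{3513721}{253} \approx -13888.0$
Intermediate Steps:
$E{\left(O \right)} = -134 + O^{2} + O \left(46 + O\right)$ ($E{\left(O \right)} = \left(O^{2} + \left(O + 46\right) O\right) - 134 = \left(O^{2} + \left(46 + O\right) O\right) - 134 = \left(O^{2} + O \left(46 + O\right)\right) - 134 = -134 + O^{2} + O \left(46 + O\right)$)
$p = \frac{1575}{253}$ ($p = \frac{11025}{1771} = 11025 \cdot \frac{1}{1771} = \frac{1575}{253} \approx 6.2253$)
$- E{\left(-96 \right)} - p = - (-134 + 2 \left(-96\right)^{2} + 46 \left(-96\right)) - \frac{1575}{253} = - (-134 + 2 \cdot 9216 - 4416) - \frac{1575}{253} = - (-134 + 18432 - 4416) - \frac{1575}{253} = \left(-1\right) 13882 - \frac{1575}{253} = -13882 - \frac{1575}{253} = - \frac{3513721}{253}$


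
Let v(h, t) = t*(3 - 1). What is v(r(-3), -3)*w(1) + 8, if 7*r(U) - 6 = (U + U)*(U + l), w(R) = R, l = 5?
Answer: 2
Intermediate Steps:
r(U) = 6/7 + 2*U*(5 + U)/7 (r(U) = 6/7 + ((U + U)*(U + 5))/7 = 6/7 + ((2*U)*(5 + U))/7 = 6/7 + (2*U*(5 + U))/7 = 6/7 + 2*U*(5 + U)/7)
v(h, t) = 2*t (v(h, t) = t*2 = 2*t)
v(r(-3), -3)*w(1) + 8 = (2*(-3))*1 + 8 = -6*1 + 8 = -6 + 8 = 2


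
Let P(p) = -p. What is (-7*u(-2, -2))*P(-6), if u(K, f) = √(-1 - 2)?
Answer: -42*I*√3 ≈ -72.746*I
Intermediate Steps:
u(K, f) = I*√3 (u(K, f) = √(-3) = I*√3)
(-7*u(-2, -2))*P(-6) = (-7*I*√3)*(-1*(-6)) = -7*I*√3*6 = -42*I*√3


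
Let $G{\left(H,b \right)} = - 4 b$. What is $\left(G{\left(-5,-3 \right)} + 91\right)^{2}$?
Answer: $10609$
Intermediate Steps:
$\left(G{\left(-5,-3 \right)} + 91\right)^{2} = \left(\left(-4\right) \left(-3\right) + 91\right)^{2} = \left(12 + 91\right)^{2} = 103^{2} = 10609$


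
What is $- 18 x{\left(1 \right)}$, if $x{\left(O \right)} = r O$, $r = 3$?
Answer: $-54$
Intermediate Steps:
$x{\left(O \right)} = 3 O$
$- 18 x{\left(1 \right)} = - 18 \cdot 3 \cdot 1 = \left(-18\right) 3 = -54$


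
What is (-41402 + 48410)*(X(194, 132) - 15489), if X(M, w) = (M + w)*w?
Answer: 193021344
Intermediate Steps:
X(M, w) = w*(M + w)
(-41402 + 48410)*(X(194, 132) - 15489) = (-41402 + 48410)*(132*(194 + 132) - 15489) = 7008*(132*326 - 15489) = 7008*(43032 - 15489) = 7008*27543 = 193021344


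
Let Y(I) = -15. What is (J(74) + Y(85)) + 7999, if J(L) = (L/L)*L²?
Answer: 13460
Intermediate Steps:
J(L) = L² (J(L) = 1*L² = L²)
(J(74) + Y(85)) + 7999 = (74² - 15) + 7999 = (5476 - 15) + 7999 = 5461 + 7999 = 13460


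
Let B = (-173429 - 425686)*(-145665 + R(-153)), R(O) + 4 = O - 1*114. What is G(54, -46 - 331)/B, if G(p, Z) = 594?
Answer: 9/1324734040 ≈ 6.7938e-9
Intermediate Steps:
R(O) = -118 + O (R(O) = -4 + (O - 1*114) = -4 + (O - 114) = -4 + (-114 + O) = -118 + O)
B = 87432446640 (B = (-173429 - 425686)*(-145665 + (-118 - 153)) = -599115*(-145665 - 271) = -599115*(-145936) = 87432446640)
G(54, -46 - 331)/B = 594/87432446640 = 594*(1/87432446640) = 9/1324734040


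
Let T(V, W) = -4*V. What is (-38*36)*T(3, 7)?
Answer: 16416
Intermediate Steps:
(-38*36)*T(3, 7) = (-38*36)*(-4*3) = -1368*(-12) = 16416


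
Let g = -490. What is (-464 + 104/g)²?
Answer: 12934967824/60025 ≈ 2.1549e+5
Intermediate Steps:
(-464 + 104/g)² = (-464 + 104/(-490))² = (-464 + 104*(-1/490))² = (-464 - 52/245)² = (-113732/245)² = 12934967824/60025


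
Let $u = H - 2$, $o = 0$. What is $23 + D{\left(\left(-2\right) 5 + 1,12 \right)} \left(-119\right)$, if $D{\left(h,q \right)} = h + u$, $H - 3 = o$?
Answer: $975$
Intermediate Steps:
$H = 3$ ($H = 3 + 0 = 3$)
$u = 1$ ($u = 3 - 2 = 1$)
$D{\left(h,q \right)} = 1 + h$ ($D{\left(h,q \right)} = h + 1 = 1 + h$)
$23 + D{\left(\left(-2\right) 5 + 1,12 \right)} \left(-119\right) = 23 + \left(1 + \left(\left(-2\right) 5 + 1\right)\right) \left(-119\right) = 23 + \left(1 + \left(-10 + 1\right)\right) \left(-119\right) = 23 + \left(1 - 9\right) \left(-119\right) = 23 - -952 = 23 + 952 = 975$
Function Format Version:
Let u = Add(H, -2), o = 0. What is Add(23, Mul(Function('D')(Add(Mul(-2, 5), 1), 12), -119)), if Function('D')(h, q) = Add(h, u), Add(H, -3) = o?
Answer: 975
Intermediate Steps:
H = 3 (H = Add(3, 0) = 3)
u = 1 (u = Add(3, -2) = 1)
Function('D')(h, q) = Add(1, h) (Function('D')(h, q) = Add(h, 1) = Add(1, h))
Add(23, Mul(Function('D')(Add(Mul(-2, 5), 1), 12), -119)) = Add(23, Mul(Add(1, Add(Mul(-2, 5), 1)), -119)) = Add(23, Mul(Add(1, Add(-10, 1)), -119)) = Add(23, Mul(Add(1, -9), -119)) = Add(23, Mul(-8, -119)) = Add(23, 952) = 975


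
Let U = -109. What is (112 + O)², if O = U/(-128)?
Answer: 208658025/16384 ≈ 12735.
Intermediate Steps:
O = 109/128 (O = -109/(-128) = -109*(-1/128) = 109/128 ≈ 0.85156)
(112 + O)² = (112 + 109/128)² = (14445/128)² = 208658025/16384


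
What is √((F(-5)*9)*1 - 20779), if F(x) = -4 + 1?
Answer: I*√20806 ≈ 144.24*I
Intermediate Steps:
F(x) = -3
√((F(-5)*9)*1 - 20779) = √(-3*9*1 - 20779) = √(-27*1 - 20779) = √(-27 - 20779) = √(-20806) = I*√20806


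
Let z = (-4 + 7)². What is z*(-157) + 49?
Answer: -1364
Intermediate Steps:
z = 9 (z = 3² = 9)
z*(-157) + 49 = 9*(-157) + 49 = -1413 + 49 = -1364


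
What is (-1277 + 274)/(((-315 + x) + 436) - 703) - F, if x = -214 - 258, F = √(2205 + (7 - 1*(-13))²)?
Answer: 59/62 - √2605 ≈ -50.088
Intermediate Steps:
F = √2605 (F = √(2205 + (7 + 13)²) = √(2205 + 20²) = √(2205 + 400) = √2605 ≈ 51.039)
x = -472
(-1277 + 274)/(((-315 + x) + 436) - 703) - F = (-1277 + 274)/(((-315 - 472) + 436) - 703) - √2605 = -1003/((-787 + 436) - 703) - √2605 = -1003/(-351 - 703) - √2605 = -1003/(-1054) - √2605 = -1003*(-1/1054) - √2605 = 59/62 - √2605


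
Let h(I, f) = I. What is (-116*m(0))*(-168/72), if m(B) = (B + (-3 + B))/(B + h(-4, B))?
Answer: 203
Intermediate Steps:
m(B) = (-3 + 2*B)/(-4 + B) (m(B) = (B + (-3 + B))/(B - 4) = (-3 + 2*B)/(-4 + B))
(-116*m(0))*(-168/72) = (-116*(-3 + 2*0)/(-4 + 0))*(-168/72) = (-116*(-3 + 0)/(-4))*(-168*1/72) = -(-29)*(-3)*(-7/3) = -116*3/4*(-7/3) = -87*(-7/3) = 203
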